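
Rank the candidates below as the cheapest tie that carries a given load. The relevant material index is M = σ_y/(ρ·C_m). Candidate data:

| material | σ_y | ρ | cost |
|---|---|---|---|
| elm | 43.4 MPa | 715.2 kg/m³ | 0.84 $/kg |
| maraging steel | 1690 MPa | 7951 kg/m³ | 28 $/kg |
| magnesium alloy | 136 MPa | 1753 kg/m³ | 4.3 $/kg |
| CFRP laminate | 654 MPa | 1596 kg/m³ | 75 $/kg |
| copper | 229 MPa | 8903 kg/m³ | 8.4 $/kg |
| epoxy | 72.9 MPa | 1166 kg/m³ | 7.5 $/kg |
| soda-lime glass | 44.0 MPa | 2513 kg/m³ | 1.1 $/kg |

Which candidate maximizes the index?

Computing M directly (units already consistent):
  elm: M = 72.2 kN·m per $
  magnesium alloy: M = 18.0 kN·m per $
  soda-lime glass: M = 15.9 kN·m per $
  epoxy: M = 8.34 kN·m per $
  maraging steel: M = 7.59 kN·m per $
  CFRP laminate: M = 5.46 kN·m per $
  copper: M = 3.06 kN·m per $
The maximum is for elm.

elm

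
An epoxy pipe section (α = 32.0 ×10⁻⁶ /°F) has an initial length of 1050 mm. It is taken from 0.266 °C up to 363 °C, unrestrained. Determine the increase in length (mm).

Convert α: 32.0×10⁻⁶/°F × (9/5) = 57.6×10⁻⁶/K.
ΔT = 363 − 0.266 = 362.7 K.
ΔL = α·L₀·ΔT = 57.6×10⁻⁶ × 1050 mm × 362.7 K = 21.9 mm.

21.9 mm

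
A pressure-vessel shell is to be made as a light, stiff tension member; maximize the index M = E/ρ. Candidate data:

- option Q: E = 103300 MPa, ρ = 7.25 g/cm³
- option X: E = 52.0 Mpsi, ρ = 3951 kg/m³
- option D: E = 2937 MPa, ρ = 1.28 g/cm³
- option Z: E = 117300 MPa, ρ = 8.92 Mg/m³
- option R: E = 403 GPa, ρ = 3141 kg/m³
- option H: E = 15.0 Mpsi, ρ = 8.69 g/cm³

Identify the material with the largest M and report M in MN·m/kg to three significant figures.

Putting every candidate on a common basis:
  option Q: E = 103.3 GPa, ρ = 7250 kg/m³
  option X: E = 358.5 GPa, ρ = 3951 kg/m³
  option D: E = 2.937 GPa, ρ = 1280 kg/m³
  option Z: E = 117.3 GPa, ρ = 8920 kg/m³
  option R: E = 403.0 GPa, ρ = 3141 kg/m³
  option H: E = 103.4 GPa, ρ = 8690 kg/m³
  option R: M = 128 MN·m/kg
  option X: M = 90.7 MN·m/kg
  option Q: M = 14.2 MN·m/kg
  option Z: M = 13.2 MN·m/kg
  option H: M = 11.9 MN·m/kg
  option D: M = 2.29 MN·m/kg
Highest index: option R.

option R, M = 128 MN·m/kg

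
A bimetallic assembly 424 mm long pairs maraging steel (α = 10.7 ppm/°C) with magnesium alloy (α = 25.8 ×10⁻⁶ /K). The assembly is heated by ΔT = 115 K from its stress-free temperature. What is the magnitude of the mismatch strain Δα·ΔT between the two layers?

Δα = |10.7 − 25.8|×10⁻⁶/K = 15.1×10⁻⁶/K.
Mismatch strain = Δα·ΔT = 15.1×10⁻⁶ × 115.0 = 1.74×10⁻³.

1.74×10⁻³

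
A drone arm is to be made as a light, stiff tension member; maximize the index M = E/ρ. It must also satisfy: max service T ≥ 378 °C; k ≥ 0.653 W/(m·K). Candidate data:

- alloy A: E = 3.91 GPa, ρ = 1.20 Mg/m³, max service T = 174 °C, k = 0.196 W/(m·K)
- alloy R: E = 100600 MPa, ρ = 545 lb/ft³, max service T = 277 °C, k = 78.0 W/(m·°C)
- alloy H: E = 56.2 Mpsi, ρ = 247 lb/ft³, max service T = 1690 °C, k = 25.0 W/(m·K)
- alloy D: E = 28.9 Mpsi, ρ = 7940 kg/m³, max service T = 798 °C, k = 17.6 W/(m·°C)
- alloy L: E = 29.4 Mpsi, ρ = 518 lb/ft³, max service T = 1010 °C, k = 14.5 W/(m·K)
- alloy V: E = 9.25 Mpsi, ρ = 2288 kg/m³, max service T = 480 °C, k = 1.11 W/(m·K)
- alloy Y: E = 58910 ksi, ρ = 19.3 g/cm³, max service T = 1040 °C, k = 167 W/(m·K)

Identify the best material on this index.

alloy H

Screen on constraints: max service T ≥ 378 °C; k ≥ 0.653 W/(m·K). Survivors: alloy H, alloy D, alloy L, alloy V, alloy Y.
After converting to SI:
  alloy H: E = 387.5 GPa, ρ = 3957 kg/m³
  alloy D: E = 199.3 GPa, ρ = 7940 kg/m³
  alloy L: E = 202.7 GPa, ρ = 8298 kg/m³
  alloy V: E = 63.78 GPa, ρ = 2288 kg/m³
  alloy Y: E = 406.2 GPa, ρ = 19300 kg/m³
  alloy H: M = 97.9 MN·m/kg
  alloy V: M = 27.9 MN·m/kg
  alloy D: M = 25.1 MN·m/kg
  alloy L: M = 24.4 MN·m/kg
  alloy Y: M = 21.0 MN·m/kg
Alloy H has the largest M.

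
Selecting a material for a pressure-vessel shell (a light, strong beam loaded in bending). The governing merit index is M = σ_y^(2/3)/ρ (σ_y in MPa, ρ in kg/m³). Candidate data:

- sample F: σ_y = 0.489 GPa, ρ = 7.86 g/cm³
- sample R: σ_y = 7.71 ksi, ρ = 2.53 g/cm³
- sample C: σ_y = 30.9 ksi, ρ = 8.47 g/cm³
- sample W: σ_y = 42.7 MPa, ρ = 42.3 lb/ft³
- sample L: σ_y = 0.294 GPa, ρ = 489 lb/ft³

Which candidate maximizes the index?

sample W

After converting to SI:
  sample F: σ_y = 489.0 MPa, ρ = 7860 kg/m³
  sample R: σ_y = 53.16 MPa, ρ = 2530 kg/m³
  sample C: σ_y = 213.0 MPa, ρ = 8470 kg/m³
  sample W: σ_y = 42.70 MPa, ρ = 677.6 kg/m³
  sample L: σ_y = 294.0 MPa, ρ = 7833 kg/m³
  sample W: M = 18.0×10⁻³
  sample F: M = 7.90×10⁻³
  sample L: M = 5.64×10⁻³
  sample R: M = 5.59×10⁻³
  sample C: M = 4.21×10⁻³
Sample W has the largest M.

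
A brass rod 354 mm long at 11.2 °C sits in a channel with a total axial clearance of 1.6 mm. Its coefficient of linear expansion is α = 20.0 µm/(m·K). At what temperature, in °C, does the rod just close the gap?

237 °C

α·L₀·ΔT = 1.6 mm ⇒ ΔT = 1.6 / (20.0×10⁻⁶ × 354.0) = 226.0 K.
T = 11.2 + 226.0 = 237.2 °C.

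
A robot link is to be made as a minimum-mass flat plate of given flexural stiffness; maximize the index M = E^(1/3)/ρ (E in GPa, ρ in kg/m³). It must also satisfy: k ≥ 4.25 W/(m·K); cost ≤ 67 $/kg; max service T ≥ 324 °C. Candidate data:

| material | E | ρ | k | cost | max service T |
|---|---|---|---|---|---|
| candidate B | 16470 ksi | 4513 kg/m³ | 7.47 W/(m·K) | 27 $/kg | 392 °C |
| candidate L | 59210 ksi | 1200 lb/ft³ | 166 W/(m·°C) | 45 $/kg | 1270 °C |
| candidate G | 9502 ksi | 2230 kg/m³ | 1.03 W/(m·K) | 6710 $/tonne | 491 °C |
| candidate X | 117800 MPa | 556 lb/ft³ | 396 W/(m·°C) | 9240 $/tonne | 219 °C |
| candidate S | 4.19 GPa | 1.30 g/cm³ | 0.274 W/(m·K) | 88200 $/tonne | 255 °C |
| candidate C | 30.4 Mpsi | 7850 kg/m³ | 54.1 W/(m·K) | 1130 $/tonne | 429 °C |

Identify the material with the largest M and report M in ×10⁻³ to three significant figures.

Screen on constraints: k ≥ 4.25 W/(m·K); cost ≤ 67 $/kg; max service T ≥ 324 °C. Survivors: candidate B, candidate L, candidate C.
Putting every candidate on a common basis:
  candidate B: E = 113.6 GPa, ρ = 4513 kg/m³
  candidate L: E = 408.2 GPa, ρ = 19220 kg/m³
  candidate C: E = 209.6 GPa, ρ = 7850 kg/m³
  candidate B: M = 1.07×10⁻³
  candidate C: M = 0.757×10⁻³
  candidate L: M = 0.386×10⁻³
Candidate B has the largest M.

candidate B, M = 1.07×10⁻³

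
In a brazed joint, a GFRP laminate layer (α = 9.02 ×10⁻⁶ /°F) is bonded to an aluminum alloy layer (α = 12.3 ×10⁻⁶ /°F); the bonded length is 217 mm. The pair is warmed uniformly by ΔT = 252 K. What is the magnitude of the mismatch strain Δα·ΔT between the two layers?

1.49×10⁻³

GFRP laminate: α = 9.02×10⁻⁶/°F × 9/5 = 16.2×10⁻⁶/K.
aluminum alloy: α = 12.3×10⁻⁶/°F × 9/5 = 22.1×10⁻⁶/K.
Δα = |16.2 − 22.1|×10⁻⁶/K = 5.90×10⁻⁶/K.
Mismatch strain = Δα·ΔT = 5.90×10⁻⁶ × 252.0 = 1.49×10⁻³.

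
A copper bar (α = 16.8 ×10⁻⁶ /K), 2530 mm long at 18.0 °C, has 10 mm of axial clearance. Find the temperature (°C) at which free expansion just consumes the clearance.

253 °C

α·L₀·ΔT = 10.0 mm ⇒ ΔT = 10.0 / (16.8×10⁻⁶ × 2530.0) = 235.3 K.
T = 18.0 + 235.3 = 253.3 °C.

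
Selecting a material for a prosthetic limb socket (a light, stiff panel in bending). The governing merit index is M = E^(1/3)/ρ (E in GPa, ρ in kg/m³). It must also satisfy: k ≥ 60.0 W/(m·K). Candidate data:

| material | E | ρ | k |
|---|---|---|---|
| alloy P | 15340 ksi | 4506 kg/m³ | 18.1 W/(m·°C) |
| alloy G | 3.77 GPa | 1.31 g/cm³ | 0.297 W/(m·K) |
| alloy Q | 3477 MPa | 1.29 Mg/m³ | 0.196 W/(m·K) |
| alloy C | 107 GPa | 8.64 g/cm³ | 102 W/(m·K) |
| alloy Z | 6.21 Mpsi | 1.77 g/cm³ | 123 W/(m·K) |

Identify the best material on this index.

Screen on constraints: k ≥ 60.0 W/(m·K). Survivors: alloy C, alloy Z.
In SI units:
  alloy C: E = 107.0 GPa, ρ = 8640 kg/m³
  alloy Z: E = 42.82 GPa, ρ = 1770 kg/m³
  alloy Z: M = 1.98×10⁻³
  alloy C: M = 0.549×10⁻³
Alloy Z has the largest M.

alloy Z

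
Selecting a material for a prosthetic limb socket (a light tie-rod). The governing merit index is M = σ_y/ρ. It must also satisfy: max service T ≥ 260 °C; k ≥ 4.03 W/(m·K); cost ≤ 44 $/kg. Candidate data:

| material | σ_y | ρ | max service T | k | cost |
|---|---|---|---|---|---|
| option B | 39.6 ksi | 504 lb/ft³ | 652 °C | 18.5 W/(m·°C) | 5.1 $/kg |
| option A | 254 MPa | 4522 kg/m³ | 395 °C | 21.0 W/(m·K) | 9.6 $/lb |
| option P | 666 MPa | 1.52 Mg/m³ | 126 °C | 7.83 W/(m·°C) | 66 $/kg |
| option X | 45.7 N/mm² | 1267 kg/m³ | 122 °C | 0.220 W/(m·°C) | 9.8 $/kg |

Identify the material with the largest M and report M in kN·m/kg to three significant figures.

option A, M = 56.2 kN·m/kg

Screen on constraints: max service T ≥ 260 °C; k ≥ 4.03 W/(m·K); cost ≤ 44 $/kg. Survivors: option B, option A.
Normalizing units and computing the index:
  option B: σ_y = 273.0 MPa, ρ = 8073 kg/m³
  option A: σ_y = 254.0 MPa, ρ = 4522 kg/m³
  option A: M = 56.2 kN·m/kg
  option B: M = 33.8 kN·m/kg
Option A has the largest M.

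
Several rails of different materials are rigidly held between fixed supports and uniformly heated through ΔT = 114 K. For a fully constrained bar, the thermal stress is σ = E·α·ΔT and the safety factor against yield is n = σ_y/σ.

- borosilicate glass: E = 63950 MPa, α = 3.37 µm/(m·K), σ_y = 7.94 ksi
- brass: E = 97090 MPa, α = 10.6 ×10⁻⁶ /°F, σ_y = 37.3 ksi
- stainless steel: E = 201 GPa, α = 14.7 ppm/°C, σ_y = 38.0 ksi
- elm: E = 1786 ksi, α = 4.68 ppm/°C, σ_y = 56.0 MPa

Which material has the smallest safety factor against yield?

stainless steel

Per material, after unit conversion:
  borosilicate glass: E = 63.95, α = 3.37, σ_y = 54.74 → σ = 24.6 MPa, n = 2.23
  brass: E = 97.09, α = 19.1, σ_y = 257.2 → σ = 211 MPa, n = 1.22
  stainless steel: E = 201.0, α = 14.7, σ_y = 262.0 → σ = 337 MPa, n = 0.778
  elm: E = 12.31, α = 4.68, σ_y = 56.00 → σ = 6.57 MPa, n = 8.52
The minimum is stainless steel at n = 0.778.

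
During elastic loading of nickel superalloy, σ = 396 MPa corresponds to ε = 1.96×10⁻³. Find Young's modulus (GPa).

202 GPa

E = σ/ε = 396 MPa / 1.96×10⁻³ = 202000 MPa = 202 GPa.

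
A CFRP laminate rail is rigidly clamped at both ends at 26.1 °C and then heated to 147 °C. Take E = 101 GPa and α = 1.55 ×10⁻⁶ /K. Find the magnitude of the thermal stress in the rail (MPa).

ΔT = 120.9 K. Constrained thermal stress σ = E·α·ΔT = 101.0×10³ MPa × 1.55×10⁻⁶ × 120.9 = 18.9 MPa (compressive).

18.9 MPa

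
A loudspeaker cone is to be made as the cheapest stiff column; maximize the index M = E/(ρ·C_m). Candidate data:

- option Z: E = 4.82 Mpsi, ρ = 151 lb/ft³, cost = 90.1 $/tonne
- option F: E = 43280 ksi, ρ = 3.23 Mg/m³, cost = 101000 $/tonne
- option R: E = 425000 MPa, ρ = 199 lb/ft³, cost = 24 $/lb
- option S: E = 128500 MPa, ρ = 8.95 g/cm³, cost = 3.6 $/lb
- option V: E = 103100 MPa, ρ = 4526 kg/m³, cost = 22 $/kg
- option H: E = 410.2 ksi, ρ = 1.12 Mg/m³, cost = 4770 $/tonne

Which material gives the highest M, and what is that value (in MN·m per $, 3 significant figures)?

After converting to SI:
  option Z: E = 33.23 GPa, ρ = 2419 kg/m³, cost = 0.09010 $/kg
  option F: E = 298.4 GPa, ρ = 3230 kg/m³, cost = 101.0 $/kg
  option R: E = 425.0 GPa, ρ = 3188 kg/m³, cost = 52.91 $/kg
  option S: E = 128.5 GPa, ρ = 8950 kg/m³, cost = 7.937 $/kg
  option V: E = 103.1 GPa, ρ = 4526 kg/m³, cost = 22.00 $/kg
  option H: E = 2.828 GPa, ρ = 1120 kg/m³, cost = 4.770 $/kg
  option Z: M = 152 MN·m per $
  option R: M = 2.52 MN·m per $
  option S: M = 1.81 MN·m per $
  option V: M = 1.04 MN·m per $
  option F: M = 0.915 MN·m per $
  option H: M = 0.529 MN·m per $
Highest index: option Z.

option Z, M = 152 MN·m per $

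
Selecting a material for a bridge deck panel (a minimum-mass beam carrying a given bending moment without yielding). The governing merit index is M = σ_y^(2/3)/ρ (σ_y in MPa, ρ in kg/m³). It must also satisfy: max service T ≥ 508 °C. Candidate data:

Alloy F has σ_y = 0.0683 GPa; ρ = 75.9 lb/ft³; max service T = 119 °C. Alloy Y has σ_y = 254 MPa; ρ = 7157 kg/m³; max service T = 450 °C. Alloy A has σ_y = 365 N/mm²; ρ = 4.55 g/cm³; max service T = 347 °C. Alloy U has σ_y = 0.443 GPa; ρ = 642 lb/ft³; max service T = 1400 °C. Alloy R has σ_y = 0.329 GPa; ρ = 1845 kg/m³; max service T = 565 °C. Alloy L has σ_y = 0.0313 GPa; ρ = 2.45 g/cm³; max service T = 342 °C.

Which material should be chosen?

Screen on constraints: max service T ≥ 508 °C. Survivors: alloy U, alloy R.
Putting every candidate on a common basis:
  alloy U: σ_y = 443.0 MPa, ρ = 10280 kg/m³
  alloy R: σ_y = 329.0 MPa, ρ = 1845 kg/m³
  alloy R: M = 25.8×10⁻³
  alloy U: M = 5.65×10⁻³
Highest index: alloy R.

alloy R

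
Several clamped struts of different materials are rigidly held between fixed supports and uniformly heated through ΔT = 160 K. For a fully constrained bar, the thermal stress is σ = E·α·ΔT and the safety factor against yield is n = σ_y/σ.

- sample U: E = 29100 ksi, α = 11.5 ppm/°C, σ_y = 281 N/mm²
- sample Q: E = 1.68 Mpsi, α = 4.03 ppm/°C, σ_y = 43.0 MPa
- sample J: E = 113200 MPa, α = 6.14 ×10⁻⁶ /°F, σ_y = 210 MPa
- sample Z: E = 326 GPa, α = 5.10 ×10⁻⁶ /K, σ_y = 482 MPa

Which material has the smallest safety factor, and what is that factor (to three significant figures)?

Per material, after unit conversion:
  sample U: E = 200.6, α = 11.5, σ_y = 281.0 → σ = 369 MPa, n = 0.761
  sample Q: E = 11.58, α = 4.03, σ_y = 43.00 → σ = 7.47 MPa, n = 5.76
  sample J: E = 113.2, α = 11.1, σ_y = 210.0 → σ = 200 MPa, n = 1.05
  sample Z: E = 326.0, α = 5.10, σ_y = 482.0 → σ = 266 MPa, n = 1.81
Sample U has the lowest safety factor, n = 0.761.

sample U, n = 0.761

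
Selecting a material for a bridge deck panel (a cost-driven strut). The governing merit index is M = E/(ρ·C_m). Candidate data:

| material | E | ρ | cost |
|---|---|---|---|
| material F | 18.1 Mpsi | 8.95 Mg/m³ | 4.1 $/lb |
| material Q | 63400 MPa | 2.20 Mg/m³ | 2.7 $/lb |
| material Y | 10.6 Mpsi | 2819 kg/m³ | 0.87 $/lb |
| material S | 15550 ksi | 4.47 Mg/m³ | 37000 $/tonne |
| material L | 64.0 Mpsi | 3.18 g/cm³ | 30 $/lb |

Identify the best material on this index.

material Y

Convert each candidate to consistent units, then evaluate M:
  material F: E = 124.8 GPa, ρ = 8950 kg/m³, cost = 9.039 $/kg
  material Q: E = 63.40 GPa, ρ = 2200 kg/m³, cost = 5.952 $/kg
  material Y: E = 73.08 GPa, ρ = 2819 kg/m³, cost = 1.918 $/kg
  material S: E = 107.2 GPa, ρ = 4470 kg/m³, cost = 37.00 $/kg
  material L: E = 441.3 GPa, ρ = 3180 kg/m³, cost = 66.14 $/kg
  material Y: M = 13.5 MN·m per $
  material Q: M = 4.84 MN·m per $
  material L: M = 2.10 MN·m per $
  material F: M = 1.54 MN·m per $
  material S: M = 0.648 MN·m per $
Highest index: material Y.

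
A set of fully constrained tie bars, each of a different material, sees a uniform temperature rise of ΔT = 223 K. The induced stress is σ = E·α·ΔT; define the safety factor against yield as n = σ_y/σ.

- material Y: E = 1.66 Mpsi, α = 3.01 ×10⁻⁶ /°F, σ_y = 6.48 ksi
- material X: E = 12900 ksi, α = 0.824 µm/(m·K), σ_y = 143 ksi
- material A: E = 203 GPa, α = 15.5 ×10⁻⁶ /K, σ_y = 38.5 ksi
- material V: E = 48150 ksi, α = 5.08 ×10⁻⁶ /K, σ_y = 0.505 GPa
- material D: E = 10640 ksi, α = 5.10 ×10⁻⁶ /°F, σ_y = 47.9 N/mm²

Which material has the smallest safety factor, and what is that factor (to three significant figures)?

In consistent units (E in GPa, α in ×10⁻⁶/K, σ_y in MPa):
  material Y: E = 11.45, α = 5.42, σ_y = 44.68 → σ = 13.8 MPa, n = 3.23
  material X: E = 88.94, α = 0.824, σ_y = 986.0 → σ = 16.3 MPa, n = 60.3
  material A: E = 203.0, α = 15.5, σ_y = 265.4 → σ = 702 MPa, n = 0.378
  material V: E = 332.0, α = 5.08, σ_y = 505.0 → σ = 376 MPa, n = 1.34
  material D: E = 73.36, α = 9.18, σ_y = 47.90 → σ = 150 MPa, n = 0.319
Material D has the lowest safety factor, n = 0.319.

material D, n = 0.319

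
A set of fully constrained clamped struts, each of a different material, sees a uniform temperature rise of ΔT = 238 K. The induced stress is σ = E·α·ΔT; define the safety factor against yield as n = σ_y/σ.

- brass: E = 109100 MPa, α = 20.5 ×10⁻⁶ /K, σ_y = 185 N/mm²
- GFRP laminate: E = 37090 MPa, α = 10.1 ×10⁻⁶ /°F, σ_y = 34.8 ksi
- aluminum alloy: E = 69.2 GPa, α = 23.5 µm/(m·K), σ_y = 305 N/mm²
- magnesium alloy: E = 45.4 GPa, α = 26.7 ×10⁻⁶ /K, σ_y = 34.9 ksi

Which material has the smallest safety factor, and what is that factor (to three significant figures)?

With everything in SI (GPa, ×10⁻⁶/K, MPa):
  brass: E = 109.1, α = 20.5, σ_y = 185.0 → σ = 532 MPa, n = 0.348
  GFRP laminate: E = 37.09, α = 18.2, σ_y = 239.9 → σ = 160 MPa, n = 1.50
  aluminum alloy: E = 69.20, α = 23.5, σ_y = 305.0 → σ = 387 MPa, n = 0.788
  magnesium alloy: E = 45.40, α = 26.7, σ_y = 240.6 → σ = 288 MPa, n = 0.834
The minimum is brass at n = 0.348.

brass, n = 0.348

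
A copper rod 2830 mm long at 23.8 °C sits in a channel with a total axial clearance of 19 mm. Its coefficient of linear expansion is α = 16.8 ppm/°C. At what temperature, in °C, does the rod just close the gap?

α·L₀·ΔT = 19.0 mm ⇒ ΔT = 19.0 / (16.8×10⁻⁶ × 2830.0) = 399.6 K.
T = 23.8 + 399.6 = 423.4 °C.

423 °C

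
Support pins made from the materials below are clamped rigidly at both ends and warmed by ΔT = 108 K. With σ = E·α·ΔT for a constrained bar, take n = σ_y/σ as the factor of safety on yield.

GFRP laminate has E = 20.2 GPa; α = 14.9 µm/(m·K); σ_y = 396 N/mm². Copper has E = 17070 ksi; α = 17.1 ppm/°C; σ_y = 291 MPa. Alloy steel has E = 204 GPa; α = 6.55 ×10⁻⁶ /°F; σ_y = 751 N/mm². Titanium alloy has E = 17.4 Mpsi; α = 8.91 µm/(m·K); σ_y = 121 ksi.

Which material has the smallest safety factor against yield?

Converting E to GPa, α to ×10⁻⁶/K, σ_y to MPa, then σ and n for each:
  GFRP laminate: E = 20.20, α = 14.9, σ_y = 396.0 → σ = 32.5 MPa, n = 12.2
  copper: E = 117.7, α = 17.1, σ_y = 291.0 → σ = 217 MPa, n = 1.34
  alloy steel: E = 204.0, α = 11.8, σ_y = 751.0 → σ = 260 MPa, n = 2.89
  titanium alloy: E = 120.0, α = 8.91, σ_y = 834.3 → σ = 115 MPa, n = 7.23
Smallest n: copper with n = 1.34.

copper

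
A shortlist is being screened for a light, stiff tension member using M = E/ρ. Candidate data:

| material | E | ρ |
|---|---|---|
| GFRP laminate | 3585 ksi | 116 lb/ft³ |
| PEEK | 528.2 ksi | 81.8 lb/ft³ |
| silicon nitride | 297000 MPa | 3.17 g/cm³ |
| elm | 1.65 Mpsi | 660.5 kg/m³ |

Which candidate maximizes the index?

silicon nitride

Putting every candidate on a common basis:
  GFRP laminate: E = 24.72 GPa, ρ = 1858 kg/m³
  PEEK: E = 3.642 GPa, ρ = 1310 kg/m³
  silicon nitride: E = 297.0 GPa, ρ = 3170 kg/m³
  elm: E = 11.38 GPa, ρ = 660.5 kg/m³
  silicon nitride: M = 93.7 MN·m/kg
  elm: M = 17.2 MN·m/kg
  GFRP laminate: M = 13.3 MN·m/kg
  PEEK: M = 2.78 MN·m/kg
Silicon nitride ranks first.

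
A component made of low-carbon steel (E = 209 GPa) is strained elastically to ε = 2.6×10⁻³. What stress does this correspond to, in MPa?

σ = E·ε = 209000 MPa × 2.6×10⁻³ = 543 MPa.

543 MPa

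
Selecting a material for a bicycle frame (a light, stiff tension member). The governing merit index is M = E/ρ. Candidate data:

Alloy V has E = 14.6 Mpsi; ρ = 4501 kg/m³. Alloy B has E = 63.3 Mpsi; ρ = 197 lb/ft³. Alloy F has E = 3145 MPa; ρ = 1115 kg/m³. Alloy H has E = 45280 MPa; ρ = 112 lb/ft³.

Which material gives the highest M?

alloy B

Normalizing units and computing the index:
  alloy V: E = 100.7 GPa, ρ = 4501 kg/m³
  alloy B: E = 436.4 GPa, ρ = 3156 kg/m³
  alloy F: E = 3.145 GPa, ρ = 1115 kg/m³
  alloy H: E = 45.28 GPa, ρ = 1794 kg/m³
  alloy B: M = 138 MN·m/kg
  alloy H: M = 25.2 MN·m/kg
  alloy V: M = 22.4 MN·m/kg
  alloy F: M = 2.82 MN·m/kg
The maximum is for alloy B.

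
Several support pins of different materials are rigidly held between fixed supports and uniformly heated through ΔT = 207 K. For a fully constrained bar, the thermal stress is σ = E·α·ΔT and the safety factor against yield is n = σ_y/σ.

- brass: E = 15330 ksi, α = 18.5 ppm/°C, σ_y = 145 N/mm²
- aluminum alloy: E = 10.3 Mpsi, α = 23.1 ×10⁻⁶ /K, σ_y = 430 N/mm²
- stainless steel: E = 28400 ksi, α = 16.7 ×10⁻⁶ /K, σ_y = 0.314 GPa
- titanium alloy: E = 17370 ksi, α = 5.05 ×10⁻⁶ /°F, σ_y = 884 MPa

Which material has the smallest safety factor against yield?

brass

With everything in SI (GPa, ×10⁻⁶/K, MPa):
  brass: E = 105.7, α = 18.5, σ_y = 145.0 → σ = 405 MPa, n = 0.358
  aluminum alloy: E = 71.02, α = 23.1, σ_y = 430.0 → σ = 340 MPa, n = 1.27
  stainless steel: E = 195.8, α = 16.7, σ_y = 314.0 → σ = 677 MPa, n = 0.464
  titanium alloy: E = 119.8, α = 9.09, σ_y = 884.0 → σ = 225 MPa, n = 3.92
Smallest n: brass with n = 0.358.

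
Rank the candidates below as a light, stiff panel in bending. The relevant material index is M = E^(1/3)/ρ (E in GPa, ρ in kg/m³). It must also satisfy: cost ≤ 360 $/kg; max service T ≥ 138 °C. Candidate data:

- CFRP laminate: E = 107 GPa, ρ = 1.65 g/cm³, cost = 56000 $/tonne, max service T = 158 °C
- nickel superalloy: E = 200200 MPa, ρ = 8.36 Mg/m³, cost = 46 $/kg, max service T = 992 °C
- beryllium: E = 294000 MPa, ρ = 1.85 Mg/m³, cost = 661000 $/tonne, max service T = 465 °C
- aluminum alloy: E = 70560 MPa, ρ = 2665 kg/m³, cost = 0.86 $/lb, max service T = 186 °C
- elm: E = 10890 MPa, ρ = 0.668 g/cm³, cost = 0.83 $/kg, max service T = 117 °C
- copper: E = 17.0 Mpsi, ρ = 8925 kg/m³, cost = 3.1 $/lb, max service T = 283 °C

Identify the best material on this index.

CFRP laminate

Screen on constraints: cost ≤ 360 $/kg; max service T ≥ 138 °C. Survivors: CFRP laminate, nickel superalloy, aluminum alloy, copper.
Normalizing units and computing the index:
  CFRP laminate: E = 107.0 GPa, ρ = 1650 kg/m³
  nickel superalloy: E = 200.2 GPa, ρ = 8360 kg/m³
  aluminum alloy: E = 70.56 GPa, ρ = 2665 kg/m³
  copper: E = 117.2 GPa, ρ = 8925 kg/m³
  CFRP laminate: M = 2.88×10⁻³
  aluminum alloy: M = 1.55×10⁻³
  nickel superalloy: M = 0.700×10⁻³
  copper: M = 0.548×10⁻³
CFRP laminate has the largest M.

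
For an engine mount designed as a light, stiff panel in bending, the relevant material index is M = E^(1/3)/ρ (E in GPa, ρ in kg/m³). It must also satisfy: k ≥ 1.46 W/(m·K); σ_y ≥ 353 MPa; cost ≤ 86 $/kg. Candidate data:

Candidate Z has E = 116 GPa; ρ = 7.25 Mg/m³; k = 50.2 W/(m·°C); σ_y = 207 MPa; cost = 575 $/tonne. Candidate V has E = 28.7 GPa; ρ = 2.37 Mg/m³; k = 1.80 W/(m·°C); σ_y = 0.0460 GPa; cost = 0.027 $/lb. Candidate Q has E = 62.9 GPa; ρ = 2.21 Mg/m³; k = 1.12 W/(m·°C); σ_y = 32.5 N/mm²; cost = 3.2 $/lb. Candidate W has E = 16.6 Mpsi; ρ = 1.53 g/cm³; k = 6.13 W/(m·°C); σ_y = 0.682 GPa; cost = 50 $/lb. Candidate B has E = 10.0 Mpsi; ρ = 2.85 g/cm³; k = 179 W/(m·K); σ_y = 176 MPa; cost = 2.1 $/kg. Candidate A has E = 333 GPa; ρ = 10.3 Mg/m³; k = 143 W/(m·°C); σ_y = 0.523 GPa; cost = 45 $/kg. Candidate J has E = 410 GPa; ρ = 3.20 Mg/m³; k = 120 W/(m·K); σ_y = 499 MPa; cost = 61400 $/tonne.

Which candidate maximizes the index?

candidate J

Screen on constraints: k ≥ 1.46 W/(m·K); σ_y ≥ 353 MPa; cost ≤ 86 $/kg. Survivors: candidate A, candidate J.
Convert each candidate to consistent units, then evaluate M:
  candidate A: E = 333.0 GPa, ρ = 10300 kg/m³
  candidate J: E = 410.0 GPa, ρ = 3200 kg/m³
  candidate J: M = 2.32×10⁻³
  candidate A: M = 0.673×10⁻³
Highest index: candidate J.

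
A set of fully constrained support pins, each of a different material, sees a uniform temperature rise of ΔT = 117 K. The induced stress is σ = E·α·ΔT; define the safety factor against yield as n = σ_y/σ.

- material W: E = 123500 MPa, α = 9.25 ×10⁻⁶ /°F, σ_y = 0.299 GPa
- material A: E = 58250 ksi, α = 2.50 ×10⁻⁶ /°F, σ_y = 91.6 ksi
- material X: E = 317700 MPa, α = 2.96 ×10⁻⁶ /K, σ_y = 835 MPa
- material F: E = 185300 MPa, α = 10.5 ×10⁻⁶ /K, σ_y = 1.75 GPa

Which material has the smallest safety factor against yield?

material W

In consistent units (E in GPa, α in ×10⁻⁶/K, σ_y in MPa):
  material W: E = 123.5, α = 16.6, σ_y = 299.0 → σ = 241 MPa, n = 1.24
  material A: E = 401.6, α = 4.50, σ_y = 631.6 → σ = 211 MPa, n = 2.99
  material X: E = 317.7, α = 2.96, σ_y = 835.0 → σ = 110 MPa, n = 7.59
  material F: E = 185.3, α = 10.5, σ_y = 1750 → σ = 228 MPa, n = 7.69
Smallest n: material W with n = 1.24.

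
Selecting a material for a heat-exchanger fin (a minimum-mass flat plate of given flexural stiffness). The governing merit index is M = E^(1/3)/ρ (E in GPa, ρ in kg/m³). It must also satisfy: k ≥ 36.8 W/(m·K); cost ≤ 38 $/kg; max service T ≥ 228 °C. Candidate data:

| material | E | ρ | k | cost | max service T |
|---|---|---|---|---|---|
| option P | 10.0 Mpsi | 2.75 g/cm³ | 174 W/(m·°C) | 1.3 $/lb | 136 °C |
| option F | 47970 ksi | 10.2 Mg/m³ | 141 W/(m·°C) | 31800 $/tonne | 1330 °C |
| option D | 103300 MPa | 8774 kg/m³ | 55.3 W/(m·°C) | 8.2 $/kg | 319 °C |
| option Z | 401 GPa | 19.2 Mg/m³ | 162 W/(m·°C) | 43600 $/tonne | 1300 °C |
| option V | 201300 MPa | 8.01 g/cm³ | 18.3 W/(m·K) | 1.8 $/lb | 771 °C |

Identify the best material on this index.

Screen on constraints: k ≥ 36.8 W/(m·K); cost ≤ 38 $/kg; max service T ≥ 228 °C. Survivors: option F, option D.
After converting to SI:
  option F: E = 330.7 GPa, ρ = 10200 kg/m³
  option D: E = 103.3 GPa, ρ = 8774 kg/m³
  option F: M = 0.678×10⁻³
  option D: M = 0.535×10⁻³
The maximum is for option F.

option F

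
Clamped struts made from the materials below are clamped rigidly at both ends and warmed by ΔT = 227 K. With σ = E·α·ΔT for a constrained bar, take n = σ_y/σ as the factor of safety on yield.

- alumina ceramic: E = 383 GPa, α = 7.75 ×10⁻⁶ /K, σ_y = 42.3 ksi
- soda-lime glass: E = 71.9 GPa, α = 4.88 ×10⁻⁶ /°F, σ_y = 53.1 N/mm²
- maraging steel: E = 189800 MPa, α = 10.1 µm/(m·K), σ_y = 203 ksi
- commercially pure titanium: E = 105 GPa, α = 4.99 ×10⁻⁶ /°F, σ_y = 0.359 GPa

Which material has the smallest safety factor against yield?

soda-lime glass

In consistent units (E in GPa, α in ×10⁻⁶/K, σ_y in MPa):
  alumina ceramic: E = 383.0, α = 7.75, σ_y = 291.6 → σ = 674 MPa, n = 0.433
  soda-lime glass: E = 71.90, α = 8.78, σ_y = 53.10 → σ = 143 MPa, n = 0.370
  maraging steel: E = 189.8, α = 10.1, σ_y = 1400 → σ = 435 MPa, n = 3.22
  commercially pure titanium: E = 105.0, α = 8.98, σ_y = 359.0 → σ = 214 MPa, n = 1.68
Smallest n: soda-lime glass with n = 0.370.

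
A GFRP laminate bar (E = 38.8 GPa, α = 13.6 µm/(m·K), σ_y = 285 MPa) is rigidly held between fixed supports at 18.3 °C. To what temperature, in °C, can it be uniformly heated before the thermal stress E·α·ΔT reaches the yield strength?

E·α·ΔT = 285.0 MPa ⇒ ΔT = 285.0 / (38.80×10³ × 13.6×10⁻⁶) = 540.1 K.
T = 18.3 + 540.1 = 558.4 °C.

558 °C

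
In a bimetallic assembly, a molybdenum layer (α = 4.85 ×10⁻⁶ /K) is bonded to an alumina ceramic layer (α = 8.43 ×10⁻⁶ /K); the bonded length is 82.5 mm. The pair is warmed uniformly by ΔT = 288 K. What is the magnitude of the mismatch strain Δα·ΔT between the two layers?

1.03×10⁻³

Δα = |4.85 − 8.43|×10⁻⁶/K = 3.58×10⁻⁶/K.
Mismatch strain = Δα·ΔT = 3.58×10⁻⁶ × 288.0 = 1.03×10⁻³.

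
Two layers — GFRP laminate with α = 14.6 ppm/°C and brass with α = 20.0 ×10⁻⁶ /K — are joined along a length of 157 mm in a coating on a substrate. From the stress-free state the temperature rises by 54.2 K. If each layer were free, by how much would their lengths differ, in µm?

Δα = |14.6 − 20.0|×10⁻⁶/K = 5.40×10⁻⁶/K.
ΔL_mismatch = Δα·L·ΔT = 5.40×10⁻⁶ × 157.0 mm × 54.2 K = 46.0 µm.

46.0 µm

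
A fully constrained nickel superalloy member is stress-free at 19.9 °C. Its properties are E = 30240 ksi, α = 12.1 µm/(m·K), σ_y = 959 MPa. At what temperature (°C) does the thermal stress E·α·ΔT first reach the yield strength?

400 °C

E = 30240 ksi = 208.5 GPa.
E·α·ΔT = 959.0 MPa ⇒ ΔT = 959.0 / (208.5×10³ × 12.1×10⁻⁶) = 380.1 K.
T = 19.9 + 380.1 = 400.0 °C.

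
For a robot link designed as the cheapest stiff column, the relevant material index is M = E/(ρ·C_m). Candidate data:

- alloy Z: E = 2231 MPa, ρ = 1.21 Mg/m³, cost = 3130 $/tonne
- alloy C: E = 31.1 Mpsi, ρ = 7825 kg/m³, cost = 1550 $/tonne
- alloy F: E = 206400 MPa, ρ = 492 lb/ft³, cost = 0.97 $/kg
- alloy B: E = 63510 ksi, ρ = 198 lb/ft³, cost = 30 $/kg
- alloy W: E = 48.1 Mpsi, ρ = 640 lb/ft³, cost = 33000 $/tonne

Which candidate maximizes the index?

alloy F

After converting to SI:
  alloy Z: E = 2.231 GPa, ρ = 1210 kg/m³, cost = 3.130 $/kg
  alloy C: E = 214.4 GPa, ρ = 7825 kg/m³, cost = 1.550 $/kg
  alloy F: E = 206.4 GPa, ρ = 7881 kg/m³, cost = 0.9700 $/kg
  alloy B: E = 437.9 GPa, ρ = 3172 kg/m³, cost = 30.00 $/kg
  alloy W: E = 331.6 GPa, ρ = 10250 kg/m³, cost = 33.00 $/kg
  alloy F: M = 27.0 MN·m per $
  alloy C: M = 17.7 MN·m per $
  alloy B: M = 4.60 MN·m per $
  alloy W: M = 0.980 MN·m per $
  alloy Z: M = 0.589 MN·m per $
The maximum is for alloy F.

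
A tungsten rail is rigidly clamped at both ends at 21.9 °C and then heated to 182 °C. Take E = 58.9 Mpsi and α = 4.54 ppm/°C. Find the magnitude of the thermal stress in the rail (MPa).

295 MPa

E = 58.9 Mpsi = 406.1 GPa.
ΔT = 160.1 K. Constrained thermal stress σ = E·α·ΔT = 406.1×10³ MPa × 4.54×10⁻⁶ × 160.1 = 295 MPa (compressive).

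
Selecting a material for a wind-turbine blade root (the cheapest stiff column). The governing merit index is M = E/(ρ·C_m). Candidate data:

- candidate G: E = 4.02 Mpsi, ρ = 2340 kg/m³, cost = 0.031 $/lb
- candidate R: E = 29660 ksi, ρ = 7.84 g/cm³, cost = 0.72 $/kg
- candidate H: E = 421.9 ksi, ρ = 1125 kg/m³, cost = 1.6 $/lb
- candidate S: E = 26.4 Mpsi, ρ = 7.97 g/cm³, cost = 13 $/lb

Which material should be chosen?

After converting to SI:
  candidate G: E = 27.72 GPa, ρ = 2340 kg/m³, cost = 0.06834 $/kg
  candidate R: E = 204.5 GPa, ρ = 7840 kg/m³, cost = 0.7200 $/kg
  candidate H: E = 2.909 GPa, ρ = 1125 kg/m³, cost = 3.527 $/kg
  candidate S: E = 182.0 GPa, ρ = 7970 kg/m³, cost = 28.66 $/kg
  candidate G: M = 173 MN·m per $
  candidate R: M = 36.2 MN·m per $
  candidate S: M = 0.797 MN·m per $
  candidate H: M = 0.733 MN·m per $
The maximum is for candidate G.

candidate G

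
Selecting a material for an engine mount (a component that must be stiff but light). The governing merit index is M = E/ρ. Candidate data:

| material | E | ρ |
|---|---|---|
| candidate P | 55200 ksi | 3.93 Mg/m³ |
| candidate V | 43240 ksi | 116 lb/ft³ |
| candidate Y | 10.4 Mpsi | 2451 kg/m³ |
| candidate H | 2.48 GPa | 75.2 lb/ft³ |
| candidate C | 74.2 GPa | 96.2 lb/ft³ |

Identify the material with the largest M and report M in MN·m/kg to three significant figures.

After converting to SI:
  candidate P: E = 380.6 GPa, ρ = 3930 kg/m³
  candidate V: E = 298.1 GPa, ρ = 1858 kg/m³
  candidate Y: E = 71.71 GPa, ρ = 2451 kg/m³
  candidate H: E = 2.480 GPa, ρ = 1205 kg/m³
  candidate C: E = 74.20 GPa, ρ = 1541 kg/m³
  candidate V: M = 160 MN·m/kg
  candidate P: M = 96.8 MN·m/kg
  candidate C: M = 48.2 MN·m/kg
  candidate Y: M = 29.3 MN·m/kg
  candidate H: M = 2.06 MN·m/kg
Candidate V ranks first.

candidate V, M = 160 MN·m/kg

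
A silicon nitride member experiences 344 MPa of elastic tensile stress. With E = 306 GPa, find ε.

1.12×10⁻³

ε = σ/E = 344 / 306000 = 1.12×10⁻³.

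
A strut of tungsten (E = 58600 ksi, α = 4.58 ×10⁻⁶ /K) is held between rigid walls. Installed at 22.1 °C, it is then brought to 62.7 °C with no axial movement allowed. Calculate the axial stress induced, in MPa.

75.1 MPa

E = 58600 ksi = 404.0 GPa.
ΔT = 40.60 K. Constrained thermal stress σ = E·α·ΔT = 404.0×10³ MPa × 4.58×10⁻⁶ × 40.60 = 75.1 MPa (compressive).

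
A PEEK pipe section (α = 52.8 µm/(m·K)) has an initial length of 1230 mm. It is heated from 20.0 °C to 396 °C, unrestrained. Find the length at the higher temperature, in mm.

ΔT = 396 − 20.0 = 376.0 K.
ΔL = α·L₀·ΔT = 52.8×10⁻⁶ × 1230 mm × 376.0 K = 24.4 mm.
L = L₀ + ΔL = 1230 + 24.4 = 1254.4 mm.

1254.4 mm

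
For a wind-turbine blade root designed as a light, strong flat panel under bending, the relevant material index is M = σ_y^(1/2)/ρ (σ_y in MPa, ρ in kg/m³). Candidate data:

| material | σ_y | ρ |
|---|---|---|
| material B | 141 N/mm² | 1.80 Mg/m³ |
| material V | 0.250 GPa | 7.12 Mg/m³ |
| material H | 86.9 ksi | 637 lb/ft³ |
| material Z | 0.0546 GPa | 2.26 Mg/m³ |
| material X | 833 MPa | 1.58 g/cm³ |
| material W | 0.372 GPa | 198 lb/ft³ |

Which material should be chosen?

Convert each candidate to consistent units, then evaluate M:
  material B: σ_y = 141.0 MPa, ρ = 1800 kg/m³
  material V: σ_y = 250.0 MPa, ρ = 7120 kg/m³
  material H: σ_y = 599.2 MPa, ρ = 10200 kg/m³
  material Z: σ_y = 54.60 MPa, ρ = 2260 kg/m³
  material X: σ_y = 833.0 MPa, ρ = 1580 kg/m³
  material W: σ_y = 372.0 MPa, ρ = 3172 kg/m³
  material X: M = 18.3×10⁻³
  material B: M = 6.60×10⁻³
  material W: M = 6.08×10⁻³
  material Z: M = 3.27×10⁻³
  material H: M = 2.40×10⁻³
  material V: M = 2.22×10⁻³
Material X ranks first.

material X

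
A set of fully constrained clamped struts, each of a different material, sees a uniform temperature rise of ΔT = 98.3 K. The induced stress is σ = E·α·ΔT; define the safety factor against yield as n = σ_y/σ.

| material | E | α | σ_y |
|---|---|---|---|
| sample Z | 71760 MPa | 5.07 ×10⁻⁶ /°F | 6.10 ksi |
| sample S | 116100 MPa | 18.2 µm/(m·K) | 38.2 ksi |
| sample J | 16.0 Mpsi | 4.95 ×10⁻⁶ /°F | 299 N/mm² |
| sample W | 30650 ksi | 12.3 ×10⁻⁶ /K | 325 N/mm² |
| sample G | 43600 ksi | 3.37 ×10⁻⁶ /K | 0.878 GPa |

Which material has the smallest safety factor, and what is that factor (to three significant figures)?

In consistent units (E in GPa, α in ×10⁻⁶/K, σ_y in MPa):
  sample Z: E = 71.76, α = 9.13, σ_y = 42.06 → σ = 64.4 MPa, n = 0.653
  sample S: E = 116.1, α = 18.2, σ_y = 263.4 → σ = 208 MPa, n = 1.27
  sample J: E = 110.3, α = 8.91, σ_y = 299.0 → σ = 96.6 MPa, n = 3.09
  sample W: E = 211.3, α = 12.3, σ_y = 325.0 → σ = 256 MPa, n = 1.27
  sample G: E = 300.6, α = 3.37, σ_y = 878.0 → σ = 99.6 MPa, n = 8.82
The minimum is sample Z at n = 0.653.

sample Z, n = 0.653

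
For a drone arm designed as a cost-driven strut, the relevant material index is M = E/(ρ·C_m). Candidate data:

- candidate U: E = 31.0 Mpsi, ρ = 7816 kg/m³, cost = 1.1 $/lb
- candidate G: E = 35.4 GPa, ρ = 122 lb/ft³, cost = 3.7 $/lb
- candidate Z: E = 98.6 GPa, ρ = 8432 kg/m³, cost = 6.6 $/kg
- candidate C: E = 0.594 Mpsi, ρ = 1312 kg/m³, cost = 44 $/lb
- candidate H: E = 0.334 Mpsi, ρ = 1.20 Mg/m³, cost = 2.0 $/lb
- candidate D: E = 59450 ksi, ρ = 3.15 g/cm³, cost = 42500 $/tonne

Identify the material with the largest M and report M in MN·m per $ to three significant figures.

Convert each candidate to consistent units, then evaluate M:
  candidate U: E = 213.7 GPa, ρ = 7816 kg/m³, cost = 2.425 $/kg
  candidate G: E = 35.40 GPa, ρ = 1954 kg/m³, cost = 8.157 $/kg
  candidate Z: E = 98.60 GPa, ρ = 8432 kg/m³, cost = 6.600 $/kg
  candidate C: E = 4.095 GPa, ρ = 1312 kg/m³, cost = 97.00 $/kg
  candidate H: E = 2.303 GPa, ρ = 1200 kg/m³, cost = 4.409 $/kg
  candidate D: E = 409.9 GPa, ρ = 3150 kg/m³, cost = 42.50 $/kg
  candidate U: M = 11.3 MN·m per $
  candidate D: M = 3.06 MN·m per $
  candidate G: M = 2.22 MN·m per $
  candidate Z: M = 1.77 MN·m per $
  candidate H: M = 0.435 MN·m per $
  candidate C: M = 0.0322 MN·m per $
The maximum is for candidate U.

candidate U, M = 11.3 MN·m per $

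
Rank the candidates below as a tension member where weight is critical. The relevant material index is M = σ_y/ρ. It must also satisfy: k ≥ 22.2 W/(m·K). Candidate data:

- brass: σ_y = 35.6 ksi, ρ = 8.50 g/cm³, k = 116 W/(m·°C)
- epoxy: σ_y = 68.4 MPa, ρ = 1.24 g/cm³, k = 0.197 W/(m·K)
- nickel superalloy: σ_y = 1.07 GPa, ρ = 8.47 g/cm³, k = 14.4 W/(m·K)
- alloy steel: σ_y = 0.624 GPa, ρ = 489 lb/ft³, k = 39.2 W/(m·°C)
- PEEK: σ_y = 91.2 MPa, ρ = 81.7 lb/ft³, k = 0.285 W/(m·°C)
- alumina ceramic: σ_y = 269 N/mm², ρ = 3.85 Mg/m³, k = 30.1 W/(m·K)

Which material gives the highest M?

alloy steel

Screen on constraints: k ≥ 22.2 W/(m·K). Survivors: brass, alloy steel, alumina ceramic.
Convert each candidate to consistent units, then evaluate M:
  brass: σ_y = 245.5 MPa, ρ = 8500 kg/m³
  alloy steel: σ_y = 624.0 MPa, ρ = 7833 kg/m³
  alumina ceramic: σ_y = 269.0 MPa, ρ = 3850 kg/m³
  alloy steel: M = 79.7 kN·m/kg
  alumina ceramic: M = 69.9 kN·m/kg
  brass: M = 28.9 kN·m/kg
Highest index: alloy steel.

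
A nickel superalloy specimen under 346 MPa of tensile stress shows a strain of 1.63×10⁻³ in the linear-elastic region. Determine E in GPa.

212 GPa

E = σ/ε = 346 MPa / 1.63×10⁻³ = 212300 MPa = 212 GPa.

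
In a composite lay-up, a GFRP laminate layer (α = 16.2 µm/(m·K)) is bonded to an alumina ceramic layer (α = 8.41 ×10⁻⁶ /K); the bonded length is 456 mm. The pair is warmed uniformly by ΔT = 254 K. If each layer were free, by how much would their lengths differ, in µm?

Δα = |16.2 − 8.41|×10⁻⁶/K = 7.79×10⁻⁶/K.
ΔL_mismatch = Δα·L·ΔT = 7.79×10⁻⁶ × 456.0 mm × 254.0 K = 902 µm.

902 µm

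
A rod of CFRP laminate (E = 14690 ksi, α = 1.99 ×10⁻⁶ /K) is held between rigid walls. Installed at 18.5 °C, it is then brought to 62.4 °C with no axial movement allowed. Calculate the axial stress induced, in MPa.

8.85 MPa

E = 14690 ksi = 101.3 GPa.
ΔT = 43.90 K. Constrained thermal stress σ = E·α·ΔT = 101.3×10³ MPa × 1.99×10⁻⁶ × 43.90 = 8.85 MPa (compressive).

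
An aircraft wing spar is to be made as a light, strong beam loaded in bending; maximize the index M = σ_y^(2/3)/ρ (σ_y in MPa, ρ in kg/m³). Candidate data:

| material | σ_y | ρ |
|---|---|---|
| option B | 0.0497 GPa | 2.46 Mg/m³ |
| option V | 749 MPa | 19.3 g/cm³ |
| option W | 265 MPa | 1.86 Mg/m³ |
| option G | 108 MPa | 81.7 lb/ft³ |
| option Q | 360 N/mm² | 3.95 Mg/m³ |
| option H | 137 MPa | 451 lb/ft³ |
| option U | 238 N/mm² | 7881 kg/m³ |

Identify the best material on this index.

option W

Putting every candidate on a common basis:
  option B: σ_y = 49.70 MPa, ρ = 2460 kg/m³
  option V: σ_y = 749.0 MPa, ρ = 19300 kg/m³
  option W: σ_y = 265.0 MPa, ρ = 1860 kg/m³
  option G: σ_y = 108.0 MPa, ρ = 1309 kg/m³
  option Q: σ_y = 360.0 MPa, ρ = 3950 kg/m³
  option H: σ_y = 137.0 MPa, ρ = 7224 kg/m³
  option U: σ_y = 238.0 MPa, ρ = 7881 kg/m³
  option W: M = 22.2×10⁻³
  option G: M = 17.3×10⁻³
  option Q: M = 12.8×10⁻³
  option B: M = 5.50×10⁻³
  option U: M = 4.87×10⁻³
  option V: M = 4.27×10⁻³
  option H: M = 3.68×10⁻³
Option W has the largest M.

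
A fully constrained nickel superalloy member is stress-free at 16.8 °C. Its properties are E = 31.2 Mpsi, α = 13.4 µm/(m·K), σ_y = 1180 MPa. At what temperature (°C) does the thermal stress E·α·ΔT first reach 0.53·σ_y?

234 °C

E = 31.2 Mpsi = 215.1 GPa.
E·α·ΔT = 625.4 MPa ⇒ ΔT = 625.4 / (215.1×10³ × 13.4×10⁻⁶) = 217.0 K.
T = 16.8 + 217.0 = 233.8 °C.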